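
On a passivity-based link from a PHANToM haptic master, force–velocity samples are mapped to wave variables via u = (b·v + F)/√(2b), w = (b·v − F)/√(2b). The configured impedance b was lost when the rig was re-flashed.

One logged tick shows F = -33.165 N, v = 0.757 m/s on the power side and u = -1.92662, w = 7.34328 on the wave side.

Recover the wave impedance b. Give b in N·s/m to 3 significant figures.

b = 25.6 N·s/m

u + w = 5.4167;  u + w = √(2b)·v, so √(2b) = 5.4167/0.757 = 7.1554.
b = (√(2b))²/2 = 51.2002/2 = 25.6001.
(Check via u − w = 2F/√(2b): u − w = -9.2699, 2F/√(2b) = -9.2699.)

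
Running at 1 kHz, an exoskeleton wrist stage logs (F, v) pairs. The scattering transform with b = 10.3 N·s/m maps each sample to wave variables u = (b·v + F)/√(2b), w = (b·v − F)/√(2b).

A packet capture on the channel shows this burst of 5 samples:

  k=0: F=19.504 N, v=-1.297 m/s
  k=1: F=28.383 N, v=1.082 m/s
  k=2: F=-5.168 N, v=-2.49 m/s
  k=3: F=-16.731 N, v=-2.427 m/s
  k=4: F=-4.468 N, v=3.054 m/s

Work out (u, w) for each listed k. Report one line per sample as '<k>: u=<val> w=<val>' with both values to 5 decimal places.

0: u=1.35388 w=-7.24061
1: u=8.70897 w=-3.79807
2: u=-6.78936 w=-4.51206
3: u=-9.19402 w=-1.82146
4: u=5.94621 w=7.91505

k=0: b·v=10.3×(-1.297)=-13.35910; √(2b)=4.53872; u=(-13.35910+19.504)/4.53872=1.35388, w=(-13.35910−19.504)/4.53872=-7.24061
k=1: b·v=10.3×1.082=11.14460; √(2b)=4.53872; u=(11.14460+28.383)/4.53872=8.70897, w=(11.14460−28.383)/4.53872=-3.79807
k=2: b·v=10.3×(-2.49)=-25.64700; √(2b)=4.53872; u=(-25.64700+(-5.168))/4.53872=-6.78936, w=(-25.64700−(-5.168))/4.53872=-4.51206
k=3: b·v=10.3×(-2.427)=-24.99810; √(2b)=4.53872; u=(-24.99810+(-16.731))/4.53872=-9.19402, w=(-24.99810−(-16.731))/4.53872=-1.82146
k=4: b·v=10.3×3.054=31.45620; √(2b)=4.53872; u=(31.45620+(-4.468))/4.53872=5.94621, w=(31.45620−(-4.468))/4.53872=7.91505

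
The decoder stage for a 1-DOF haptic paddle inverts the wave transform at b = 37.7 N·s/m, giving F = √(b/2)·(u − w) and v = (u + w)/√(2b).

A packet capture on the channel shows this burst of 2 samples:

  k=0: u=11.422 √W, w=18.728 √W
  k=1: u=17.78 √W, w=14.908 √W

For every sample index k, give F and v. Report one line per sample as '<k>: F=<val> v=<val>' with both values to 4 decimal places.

0: F=-31.7202 v=3.4722
1: F=12.4692 v=3.7645

k=0: u−w=-7.3060, u+w=30.1500; √(b/2)=4.3417, √(2b)=8.6833; F=4.3417×(-7.306)=-31.7202, v=30.1500/8.6833=3.4722
k=1: u−w=2.8720, u+w=32.6880; √(b/2)=4.3417, √(2b)=8.6833; F=4.3417×2.872=12.4692, v=32.6880/8.6833=3.7645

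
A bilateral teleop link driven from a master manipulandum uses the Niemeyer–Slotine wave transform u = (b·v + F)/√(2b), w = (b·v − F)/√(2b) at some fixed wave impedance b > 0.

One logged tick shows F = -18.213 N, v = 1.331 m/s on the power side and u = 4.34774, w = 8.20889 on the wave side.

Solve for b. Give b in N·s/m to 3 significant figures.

u + w = 12.5566;  u + w = √(2b)·v, so √(2b) = 12.5566/1.331 = 9.4340.
b = (√(2b))²/2 = 89.0000/2 = 44.5000.
(Check via u − w = 2F/√(2b): u − w = -3.8612, 2F/√(2b) = -3.8611.)

b = 44.5 N·s/m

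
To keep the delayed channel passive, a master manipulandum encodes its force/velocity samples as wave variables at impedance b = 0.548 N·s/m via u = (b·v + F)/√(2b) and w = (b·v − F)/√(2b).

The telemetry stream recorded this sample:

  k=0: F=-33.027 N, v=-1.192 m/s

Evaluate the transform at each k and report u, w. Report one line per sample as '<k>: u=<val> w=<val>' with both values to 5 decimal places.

k=0: b·v=0.548×(-1.192)=-0.65322; √(2b)=1.04690; u=(-0.65322+(-33.027))/1.04690=-32.17137, w=(-0.65322−(-33.027))/1.04690=30.92347

0: u=-32.17137 w=30.92347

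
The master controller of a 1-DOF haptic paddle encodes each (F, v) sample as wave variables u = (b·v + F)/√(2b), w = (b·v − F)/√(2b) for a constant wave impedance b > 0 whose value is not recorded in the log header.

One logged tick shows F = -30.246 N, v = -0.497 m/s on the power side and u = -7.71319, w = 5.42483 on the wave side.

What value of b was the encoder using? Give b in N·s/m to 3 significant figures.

u + w = -2.28836;  u + w = √(2b)·v, so √(2b) = -2.28836/(-0.497) = 4.60435.
b = (√(2b))²/2 = 21.20000/2 = 10.60000.
(Check via u − w = 2F/√(2b): u − w = -13.13802, 2F/√(2b) = -13.13802.)

b = 10.6 N·s/m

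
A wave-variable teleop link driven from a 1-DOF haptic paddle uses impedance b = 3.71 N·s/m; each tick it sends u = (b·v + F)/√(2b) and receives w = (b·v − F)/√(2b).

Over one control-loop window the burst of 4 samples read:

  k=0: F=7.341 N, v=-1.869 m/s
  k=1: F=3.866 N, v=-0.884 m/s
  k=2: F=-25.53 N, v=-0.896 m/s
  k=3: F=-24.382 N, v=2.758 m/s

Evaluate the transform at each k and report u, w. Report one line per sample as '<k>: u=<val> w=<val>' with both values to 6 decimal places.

0: u=0.149418 w=-5.240514
1: u=0.215260 w=-2.623247
2: u=-10.592695 w=8.152020
3: u=-5.194562 w=12.707265

k=0: b·v=3.71×(-1.869)=-6.933990; √(2b)=2.723968; u=(-6.933990+7.341)/2.723968=0.149418, w=(-6.933990−7.341)/2.723968=-5.240514
k=1: b·v=3.71×(-0.884)=-3.279640; √(2b)=2.723968; u=(-3.279640+3.866)/2.723968=0.215260, w=(-3.279640−3.866)/2.723968=-2.623247
k=2: b·v=3.71×(-0.896)=-3.324160; √(2b)=2.723968; u=(-3.324160+(-25.53))/2.723968=-10.592695, w=(-3.324160−(-25.53))/2.723968=8.152020
k=3: b·v=3.71×2.758=10.232180; √(2b)=2.723968; u=(10.232180+(-24.382))/2.723968=-5.194562, w=(10.232180−(-24.382))/2.723968=12.707265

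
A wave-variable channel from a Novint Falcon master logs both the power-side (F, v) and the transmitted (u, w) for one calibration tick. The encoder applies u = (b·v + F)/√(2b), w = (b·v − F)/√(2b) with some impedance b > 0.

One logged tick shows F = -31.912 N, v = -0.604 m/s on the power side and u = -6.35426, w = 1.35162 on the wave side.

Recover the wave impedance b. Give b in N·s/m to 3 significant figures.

b = 34.3 N·s/m

u + w = -5.0026;  u + w = √(2b)·v, so √(2b) = -5.0026/(-0.604) = 8.2825.
b = (√(2b))²/2 = 68.6001/2 = 34.3000.
(Check via u − w = 2F/√(2b): u − w = -7.7059, 2F/√(2b) = -7.7059.)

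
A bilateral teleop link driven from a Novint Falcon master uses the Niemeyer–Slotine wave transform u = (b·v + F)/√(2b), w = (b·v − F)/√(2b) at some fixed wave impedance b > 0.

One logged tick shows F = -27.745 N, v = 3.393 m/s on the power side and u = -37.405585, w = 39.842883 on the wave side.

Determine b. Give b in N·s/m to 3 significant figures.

b = 0.258 N·s/m

u + w = 2.437298;  u + w = √(2b)·v, so √(2b) = 2.437298/3.393 = 0.718331.
b = (√(2b))²/2 = 0.516000/2 = 0.258000.
(Check via u − w = 2F/√(2b): u − w = -77.248468, 2F/√(2b) = -77.248482.)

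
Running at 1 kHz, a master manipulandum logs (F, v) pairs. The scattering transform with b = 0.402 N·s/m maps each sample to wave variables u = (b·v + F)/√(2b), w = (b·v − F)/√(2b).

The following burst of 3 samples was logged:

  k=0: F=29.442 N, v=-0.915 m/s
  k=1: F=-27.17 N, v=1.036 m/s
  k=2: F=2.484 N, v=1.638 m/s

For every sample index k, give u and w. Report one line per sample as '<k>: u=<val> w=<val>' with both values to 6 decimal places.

0: u=32.424949 w=-33.245393
1: u=-29.836854 w=30.765795
2: u=3.504644 w=-2.035914

k=0: b·v=0.402×(-0.915)=-0.367830; √(2b)=0.896660; u=(-0.367830+29.442)/0.896660=32.424949, w=(-0.367830−29.442)/0.896660=-33.245393
k=1: b·v=0.402×1.036=0.416472; √(2b)=0.896660; u=(0.416472+(-27.17))/0.896660=-29.836854, w=(0.416472−(-27.17))/0.896660=30.765795
k=2: b·v=0.402×1.638=0.658476; √(2b)=0.896660; u=(0.658476+2.484)/0.896660=3.504644, w=(0.658476−2.484)/0.896660=-2.035914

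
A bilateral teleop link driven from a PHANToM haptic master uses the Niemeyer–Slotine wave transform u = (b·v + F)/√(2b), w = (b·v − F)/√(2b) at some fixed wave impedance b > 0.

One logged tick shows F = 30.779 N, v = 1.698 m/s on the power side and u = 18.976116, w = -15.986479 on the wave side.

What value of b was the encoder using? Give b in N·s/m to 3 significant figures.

u + w = 2.989637;  u + w = √(2b)·v, so √(2b) = 2.989637/1.698 = 1.760681.
b = (√(2b))²/2 = 3.099999/2 = 1.549999.
(Check via u − w = 2F/√(2b): u − w = 34.962595, 2F/√(2b) = 34.962600.)

b = 1.55 N·s/m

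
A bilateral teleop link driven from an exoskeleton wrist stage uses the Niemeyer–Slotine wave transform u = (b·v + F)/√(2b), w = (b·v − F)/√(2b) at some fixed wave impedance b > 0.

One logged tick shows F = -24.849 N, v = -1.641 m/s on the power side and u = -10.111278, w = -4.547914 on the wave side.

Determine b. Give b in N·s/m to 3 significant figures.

b = 39.9 N·s/m

u + w = -14.659192;  u + w = √(2b)·v, so √(2b) = -14.659192/(-1.641) = 8.933085.
b = (√(2b))²/2 = 79.800002/2 = 39.900001.
(Check via u − w = 2F/√(2b): u − w = -5.563364, 2F/√(2b) = -5.563364.)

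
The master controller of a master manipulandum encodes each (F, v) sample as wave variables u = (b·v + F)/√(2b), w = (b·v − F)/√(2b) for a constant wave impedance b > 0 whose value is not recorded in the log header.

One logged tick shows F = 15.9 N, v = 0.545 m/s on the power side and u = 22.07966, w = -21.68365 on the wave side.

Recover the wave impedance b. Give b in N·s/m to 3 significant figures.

u + w = 0.39601;  u + w = √(2b)·v, so √(2b) = 0.39601/0.545 = 0.72662.
b = (√(2b))²/2 = 0.52798/2 = 0.26399.
(Check via u − w = 2F/√(2b): u − w = 43.76331, 2F/√(2b) = 43.76405.)

b = 0.264 N·s/m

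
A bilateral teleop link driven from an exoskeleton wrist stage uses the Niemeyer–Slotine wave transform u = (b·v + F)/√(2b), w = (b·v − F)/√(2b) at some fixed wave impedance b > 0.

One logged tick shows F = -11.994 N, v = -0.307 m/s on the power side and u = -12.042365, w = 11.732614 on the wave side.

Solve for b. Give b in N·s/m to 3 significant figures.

b = 0.509 N·s/m

u + w = -0.309751;  u + w = √(2b)·v, so √(2b) = -0.309751/(-0.307) = 1.008961.
b = (√(2b))²/2 = 1.018002/2 = 0.509001.
(Check via u − w = 2F/√(2b): u − w = -23.774979, 2F/√(2b) = -23.774955.)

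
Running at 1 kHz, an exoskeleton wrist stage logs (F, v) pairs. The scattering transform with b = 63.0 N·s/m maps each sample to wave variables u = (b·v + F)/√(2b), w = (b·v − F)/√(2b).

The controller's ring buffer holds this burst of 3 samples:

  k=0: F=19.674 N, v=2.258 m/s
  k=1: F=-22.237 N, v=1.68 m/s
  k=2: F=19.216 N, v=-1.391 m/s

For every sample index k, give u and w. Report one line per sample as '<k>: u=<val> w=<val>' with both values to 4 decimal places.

0: u=14.4257 w=10.9203
1: u=7.4479 w=11.4100
2: u=-6.0951 w=-9.5189

k=0: b·v=63.0×2.258=142.2540; √(2b)=11.2250; u=(142.2540+19.674)/11.2250=14.4257, w=(142.2540−19.674)/11.2250=10.9203
k=1: b·v=63.0×1.68=105.8400; √(2b)=11.2250; u=(105.8400+(-22.237))/11.2250=7.4479, w=(105.8400−(-22.237))/11.2250=11.4100
k=2: b·v=63.0×(-1.391)=-87.6330; √(2b)=11.2250; u=(-87.6330+19.216)/11.2250=-6.0951, w=(-87.6330−19.216)/11.2250=-9.5189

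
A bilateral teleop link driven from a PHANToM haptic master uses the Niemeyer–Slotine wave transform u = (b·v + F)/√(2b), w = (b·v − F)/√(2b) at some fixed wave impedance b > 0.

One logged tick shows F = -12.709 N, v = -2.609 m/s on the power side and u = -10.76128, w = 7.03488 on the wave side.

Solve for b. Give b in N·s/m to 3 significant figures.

b = 1.02 N·s/m

u + w = -3.7264;  u + w = √(2b)·v, so √(2b) = -3.7264/(-2.609) = 1.4283.
b = (√(2b))²/2 = 2.0400/2 = 1.0200.
(Check via u − w = 2F/√(2b): u − w = -17.7962, 2F/√(2b) = -17.7961.)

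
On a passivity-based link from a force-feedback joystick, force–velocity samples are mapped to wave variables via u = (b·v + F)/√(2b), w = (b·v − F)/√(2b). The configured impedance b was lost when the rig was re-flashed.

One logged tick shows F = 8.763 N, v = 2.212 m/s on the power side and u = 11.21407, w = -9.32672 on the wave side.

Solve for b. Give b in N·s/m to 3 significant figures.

u + w = 1.88735;  u + w = √(2b)·v, so √(2b) = 1.88735/2.212 = 0.85323.
b = (√(2b))²/2 = 0.72801/2 = 0.36400.
(Check via u − w = 2F/√(2b): u − w = 20.54079, 2F/√(2b) = 20.54071.)

b = 0.364 N·s/m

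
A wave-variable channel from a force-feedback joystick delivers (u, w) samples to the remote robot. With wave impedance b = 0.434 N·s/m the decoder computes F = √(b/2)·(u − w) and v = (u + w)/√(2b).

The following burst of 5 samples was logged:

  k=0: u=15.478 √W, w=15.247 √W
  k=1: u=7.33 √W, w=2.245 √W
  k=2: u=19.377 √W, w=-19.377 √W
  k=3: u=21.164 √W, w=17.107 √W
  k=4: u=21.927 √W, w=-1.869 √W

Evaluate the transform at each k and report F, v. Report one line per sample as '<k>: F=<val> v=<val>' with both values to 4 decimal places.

0: F=0.1076 v=32.9786
1: F=2.3688 v=10.2773
2: F=18.0529 v=0.0000
3: F=1.8899 v=41.0781
4: F=11.0850 v=21.5292

k=0: u−w=0.2310, u+w=30.7250; √(b/2)=0.4658, √(2b)=0.9317; F=0.4658×0.231=0.1076, v=30.7250/0.9317=32.9786
k=1: u−w=5.0850, u+w=9.5750; √(b/2)=0.4658, √(2b)=0.9317; F=0.4658×5.085=2.3688, v=9.5750/0.9317=10.2773
k=2: u−w=38.7540, u+w=0.0000; √(b/2)=0.4658, √(2b)=0.9317; F=0.4658×38.754=18.0529, v=0.0000/0.9317=0.0000
k=3: u−w=4.0570, u+w=38.2710; √(b/2)=0.4658, √(2b)=0.9317; F=0.4658×4.057=1.8899, v=38.2710/0.9317=41.0781
k=4: u−w=23.7960, u+w=20.0580; √(b/2)=0.4658, √(2b)=0.9317; F=0.4658×23.796=11.0850, v=20.0580/0.9317=21.5292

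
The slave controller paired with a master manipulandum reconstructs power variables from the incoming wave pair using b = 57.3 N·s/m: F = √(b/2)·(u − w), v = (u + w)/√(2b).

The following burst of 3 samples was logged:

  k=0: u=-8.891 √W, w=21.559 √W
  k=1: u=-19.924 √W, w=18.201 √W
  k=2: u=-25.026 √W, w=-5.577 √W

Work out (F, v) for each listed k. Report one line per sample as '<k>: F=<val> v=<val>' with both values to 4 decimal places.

0: F=-162.9857 v=1.1834
1: F=-204.0667 v=-0.1610
2: F=-104.1021 v=-2.8587

k=0: u−w=-30.4500, u+w=12.6680; √(b/2)=5.3526, √(2b)=10.7051; F=5.3526×(-30.45)=-162.9857, v=12.6680/10.7051=1.1834
k=1: u−w=-38.1250, u+w=-1.7230; √(b/2)=5.3526, √(2b)=10.7051; F=5.3526×(-38.125)=-204.0667, v=-1.7230/10.7051=-0.1610
k=2: u−w=-19.4490, u+w=-30.6030; √(b/2)=5.3526, √(2b)=10.7051; F=5.3526×(-19.449)=-104.1021, v=-30.6030/10.7051=-2.8587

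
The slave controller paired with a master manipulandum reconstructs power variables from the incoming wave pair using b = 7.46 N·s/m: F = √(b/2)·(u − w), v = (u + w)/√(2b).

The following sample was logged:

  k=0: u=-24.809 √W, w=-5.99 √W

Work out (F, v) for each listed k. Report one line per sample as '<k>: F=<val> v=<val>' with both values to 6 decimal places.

0: F=-36.345526 v=-7.973559

k=0: u−w=-18.819000, u+w=-30.799000; √(b/2)=1.931321, √(2b)=3.862642; F=1.931321×(-18.819)=-36.345526, v=-30.799000/3.862642=-7.973559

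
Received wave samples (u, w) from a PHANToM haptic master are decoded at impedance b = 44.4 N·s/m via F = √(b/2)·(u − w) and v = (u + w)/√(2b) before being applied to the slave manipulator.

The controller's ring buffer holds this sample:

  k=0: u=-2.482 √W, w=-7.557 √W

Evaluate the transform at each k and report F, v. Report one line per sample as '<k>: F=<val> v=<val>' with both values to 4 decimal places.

0: F=23.9118 v=-1.0653

k=0: u−w=5.0750, u+w=-10.0390; √(b/2)=4.7117, √(2b)=9.4234; F=4.7117×5.075=23.9118, v=-10.0390/9.4234=-1.0653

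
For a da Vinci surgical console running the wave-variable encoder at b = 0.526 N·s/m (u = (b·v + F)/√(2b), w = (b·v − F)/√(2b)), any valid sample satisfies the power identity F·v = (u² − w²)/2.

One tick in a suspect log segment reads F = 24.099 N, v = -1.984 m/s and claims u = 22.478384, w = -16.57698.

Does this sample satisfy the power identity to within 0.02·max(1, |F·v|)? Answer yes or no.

F·v = 24.099×(-1.984) = -47.812416 W.
(u² − w²)/2 = (505.277747 − 274.796266)/2 = 115.240741 W.
|Δ| = 163.053157;  2% of max(1, |F·v|) = 0.956248.

no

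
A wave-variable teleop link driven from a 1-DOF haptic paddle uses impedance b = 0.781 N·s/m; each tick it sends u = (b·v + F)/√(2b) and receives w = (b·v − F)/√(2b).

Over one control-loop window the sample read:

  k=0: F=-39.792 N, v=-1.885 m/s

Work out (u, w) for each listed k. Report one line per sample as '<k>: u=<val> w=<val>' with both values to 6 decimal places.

k=0: b·v=0.781×(-1.885)=-1.472185; √(2b)=1.249800; u=(-1.472185+(-39.792))/1.249800=-33.016631, w=(-1.472185−(-39.792))/1.249800=30.660758

0: u=-33.016631 w=30.660758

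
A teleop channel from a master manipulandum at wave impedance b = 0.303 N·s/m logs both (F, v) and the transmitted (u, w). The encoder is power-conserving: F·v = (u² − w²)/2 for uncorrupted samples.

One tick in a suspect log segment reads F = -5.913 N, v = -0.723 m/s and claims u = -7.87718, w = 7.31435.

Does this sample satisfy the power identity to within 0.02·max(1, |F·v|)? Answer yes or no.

yes

F·v = (-5.913)×(-0.723) = 4.27510 W.
(u² − w²)/2 = (62.04996 − 53.49972)/2 = 4.27512 W.
|Δ| = 0.00003;  2% of max(1, |F·v|) = 0.08550.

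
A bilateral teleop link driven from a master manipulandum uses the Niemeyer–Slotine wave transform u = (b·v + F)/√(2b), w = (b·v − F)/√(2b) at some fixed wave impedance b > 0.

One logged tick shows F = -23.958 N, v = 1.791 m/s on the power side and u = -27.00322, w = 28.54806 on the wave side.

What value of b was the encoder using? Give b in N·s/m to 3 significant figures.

u + w = 1.5448;  u + w = √(2b)·v, so √(2b) = 1.5448/1.791 = 0.8626.
b = (√(2b))²/2 = 0.7440/2 = 0.3720.
(Check via u − w = 2F/√(2b): u − w = -55.5513, 2F/√(2b) = -55.5511.)

b = 0.372 N·s/m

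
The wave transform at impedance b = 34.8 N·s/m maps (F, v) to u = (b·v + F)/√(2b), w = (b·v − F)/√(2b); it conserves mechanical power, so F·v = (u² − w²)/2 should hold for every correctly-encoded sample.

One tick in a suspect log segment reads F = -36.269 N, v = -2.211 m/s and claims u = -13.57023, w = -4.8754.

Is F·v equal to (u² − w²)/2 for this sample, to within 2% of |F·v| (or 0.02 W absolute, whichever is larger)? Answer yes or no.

F·v = (-36.269)×(-2.211) = 80.1908 W.
(u² − w²)/2 = (184.1511 − 23.7695)/2 = 80.1908 W.
|Δ| = 0.0000;  2% of max(1, |F·v|) = 1.6038.

yes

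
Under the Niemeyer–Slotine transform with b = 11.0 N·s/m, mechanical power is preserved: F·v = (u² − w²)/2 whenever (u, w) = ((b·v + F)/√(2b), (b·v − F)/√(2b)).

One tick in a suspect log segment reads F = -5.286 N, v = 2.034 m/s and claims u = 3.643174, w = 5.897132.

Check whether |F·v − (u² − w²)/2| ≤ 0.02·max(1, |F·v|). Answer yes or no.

yes

F·v = (-5.286)×2.034 = -10.751724 W.
(u² − w²)/2 = (13.272717 − 34.776166)/2 = -10.751725 W.
|Δ| = 0.000001;  2% of max(1, |F·v|) = 0.215034.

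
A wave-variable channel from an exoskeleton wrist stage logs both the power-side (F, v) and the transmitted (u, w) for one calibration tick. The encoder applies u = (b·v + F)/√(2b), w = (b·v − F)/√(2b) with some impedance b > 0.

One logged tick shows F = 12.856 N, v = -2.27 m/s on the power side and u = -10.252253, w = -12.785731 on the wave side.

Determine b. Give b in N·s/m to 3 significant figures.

u + w = -23.037984;  u + w = √(2b)·v, so √(2b) = -23.037984/(-2.27) = 10.148892.
b = (√(2b))²/2 = 103.000001/2 = 51.500001.
(Check via u − w = 2F/√(2b): u − w = 2.533478, 2F/√(2b) = 2.533479.)

b = 51.5 N·s/m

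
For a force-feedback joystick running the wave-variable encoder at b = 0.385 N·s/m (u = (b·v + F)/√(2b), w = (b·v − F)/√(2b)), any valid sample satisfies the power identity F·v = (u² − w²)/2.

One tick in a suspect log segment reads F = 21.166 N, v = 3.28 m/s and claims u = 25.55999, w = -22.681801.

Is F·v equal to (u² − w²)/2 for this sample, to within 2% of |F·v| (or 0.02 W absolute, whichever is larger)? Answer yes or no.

F·v = 21.166×3.28 = 69.424480 W.
(u² − w²)/2 = (653.313089 − 514.464097)/2 = 69.424496 W.
|Δ| = 0.000016;  2% of max(1, |F·v|) = 1.388490.

yes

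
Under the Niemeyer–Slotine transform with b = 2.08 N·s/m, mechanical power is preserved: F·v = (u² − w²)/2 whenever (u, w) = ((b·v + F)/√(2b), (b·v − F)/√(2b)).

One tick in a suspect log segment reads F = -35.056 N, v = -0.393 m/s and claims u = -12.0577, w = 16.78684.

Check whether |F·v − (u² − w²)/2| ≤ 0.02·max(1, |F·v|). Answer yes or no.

no

F·v = (-35.056)×(-0.393) = 13.7770 W.
(u² − w²)/2 = (145.3881 − 281.7980)/2 = -68.2049 W.
|Δ| = 81.9819;  2% of max(1, |F·v|) = 0.2755.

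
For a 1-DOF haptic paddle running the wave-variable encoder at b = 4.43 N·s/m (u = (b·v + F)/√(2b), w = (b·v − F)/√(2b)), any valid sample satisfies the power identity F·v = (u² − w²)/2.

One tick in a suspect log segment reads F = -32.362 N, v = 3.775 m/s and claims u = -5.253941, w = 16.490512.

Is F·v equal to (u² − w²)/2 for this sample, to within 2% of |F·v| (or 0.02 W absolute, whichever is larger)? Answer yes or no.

yes

F·v = (-32.362)×3.775 = -122.166550 W.
(u² − w²)/2 = (27.603896 − 271.936986)/2 = -122.166545 W.
|Δ| = 0.000005;  2% of max(1, |F·v|) = 2.443331.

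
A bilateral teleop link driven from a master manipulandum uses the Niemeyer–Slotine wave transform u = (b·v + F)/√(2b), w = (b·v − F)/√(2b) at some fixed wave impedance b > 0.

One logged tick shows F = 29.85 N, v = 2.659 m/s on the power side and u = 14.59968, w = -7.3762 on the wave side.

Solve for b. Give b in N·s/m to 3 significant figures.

b = 3.69 N·s/m

u + w = 7.22348;  u + w = √(2b)·v, so √(2b) = 7.22348/2.659 = 2.71662.
b = (√(2b))²/2 = 7.38000/2 = 3.69000.
(Check via u − w = 2F/√(2b): u − w = 21.97588, 2F/√(2b) = 21.97588.)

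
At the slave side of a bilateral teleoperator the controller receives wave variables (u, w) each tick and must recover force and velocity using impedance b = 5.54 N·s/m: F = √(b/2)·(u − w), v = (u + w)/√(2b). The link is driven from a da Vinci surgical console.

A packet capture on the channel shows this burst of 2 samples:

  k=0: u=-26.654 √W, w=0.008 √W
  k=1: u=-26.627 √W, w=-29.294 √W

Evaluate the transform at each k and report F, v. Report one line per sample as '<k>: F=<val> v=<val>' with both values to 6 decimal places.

0: F=-44.374412 v=-8.005015
1: F=4.438773 v=-16.799836

k=0: u−w=-26.662000, u+w=-26.646000; √(b/2)=1.664332, √(2b)=3.328663; F=1.664332×(-26.662)=-44.374412, v=-26.646000/3.328663=-8.005015
k=1: u−w=2.667000, u+w=-55.921000; √(b/2)=1.664332, √(2b)=3.328663; F=1.664332×2.667=4.438773, v=-55.921000/3.328663=-16.799836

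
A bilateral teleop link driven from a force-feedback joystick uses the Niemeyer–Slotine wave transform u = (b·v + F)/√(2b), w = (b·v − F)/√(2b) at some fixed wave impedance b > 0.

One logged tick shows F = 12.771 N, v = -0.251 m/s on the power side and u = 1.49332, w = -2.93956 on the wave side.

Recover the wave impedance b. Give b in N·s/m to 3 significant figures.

u + w = -1.4462;  u + w = √(2b)·v, so √(2b) = -1.4462/(-0.251) = 5.7619.
b = (√(2b))²/2 = 33.1996/2 = 16.5998.
(Check via u − w = 2F/√(2b): u − w = 4.4329, 2F/√(2b) = 4.4329.)

b = 16.6 N·s/m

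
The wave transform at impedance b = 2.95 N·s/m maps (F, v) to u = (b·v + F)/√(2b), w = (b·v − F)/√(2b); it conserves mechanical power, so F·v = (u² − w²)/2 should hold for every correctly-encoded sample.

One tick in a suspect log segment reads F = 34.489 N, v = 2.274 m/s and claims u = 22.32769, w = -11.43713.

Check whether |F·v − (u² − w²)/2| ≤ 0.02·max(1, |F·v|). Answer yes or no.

no

F·v = 34.489×2.274 = 78.4280 W.
(u² − w²)/2 = (498.5257 − 130.8079)/2 = 183.8589 W.
|Δ| = 105.4309;  2% of max(1, |F·v|) = 1.5686.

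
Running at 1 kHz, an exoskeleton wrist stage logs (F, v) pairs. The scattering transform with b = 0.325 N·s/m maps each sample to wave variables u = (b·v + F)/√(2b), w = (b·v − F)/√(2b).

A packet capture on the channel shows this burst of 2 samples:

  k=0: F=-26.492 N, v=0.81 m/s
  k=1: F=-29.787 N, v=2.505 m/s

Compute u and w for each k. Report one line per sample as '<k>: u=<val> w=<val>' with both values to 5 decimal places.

0: u=-32.53276 w=33.18580
1: u=-35.93643 w=37.95602

k=0: b·v=0.325×0.81=0.26325; √(2b)=0.80623; u=(0.26325+(-26.492))/0.80623=-32.53276, w=(0.26325−(-26.492))/0.80623=33.18580
k=1: b·v=0.325×2.505=0.81412; √(2b)=0.80623; u=(0.81412+(-29.787))/0.80623=-35.93643, w=(0.81412−(-29.787))/0.80623=37.95602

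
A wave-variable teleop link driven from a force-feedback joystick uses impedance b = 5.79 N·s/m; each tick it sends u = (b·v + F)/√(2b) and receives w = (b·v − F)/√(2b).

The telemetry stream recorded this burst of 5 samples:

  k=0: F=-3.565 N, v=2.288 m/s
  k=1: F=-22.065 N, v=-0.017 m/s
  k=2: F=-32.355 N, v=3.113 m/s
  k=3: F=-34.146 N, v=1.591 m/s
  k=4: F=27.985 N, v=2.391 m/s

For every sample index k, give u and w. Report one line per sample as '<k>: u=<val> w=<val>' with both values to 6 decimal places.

0: u=2.845340 w=4.940587
1: u=-6.513024 w=6.455174
2: u=-4.211279 w=14.804631
3: u=-7.327226 w=12.741303
4: u=12.291986 w=-4.155557

k=0: b·v=5.79×2.288=13.247520; √(2b)=3.402940; u=(13.247520+(-3.565))/3.402940=2.845340, w=(13.247520−(-3.565))/3.402940=4.940587
k=1: b·v=5.79×(-0.017)=-0.098430; √(2b)=3.402940; u=(-0.098430+(-22.065))/3.402940=-6.513024, w=(-0.098430−(-22.065))/3.402940=6.455174
k=2: b·v=5.79×3.113=18.024270; √(2b)=3.402940; u=(18.024270+(-32.355))/3.402940=-4.211279, w=(18.024270−(-32.355))/3.402940=14.804631
k=3: b·v=5.79×1.591=9.211890; √(2b)=3.402940; u=(9.211890+(-34.146))/3.402940=-7.327226, w=(9.211890−(-34.146))/3.402940=12.741303
k=4: b·v=5.79×2.391=13.843890; √(2b)=3.402940; u=(13.843890+27.985)/3.402940=12.291986, w=(13.843890−27.985)/3.402940=-4.155557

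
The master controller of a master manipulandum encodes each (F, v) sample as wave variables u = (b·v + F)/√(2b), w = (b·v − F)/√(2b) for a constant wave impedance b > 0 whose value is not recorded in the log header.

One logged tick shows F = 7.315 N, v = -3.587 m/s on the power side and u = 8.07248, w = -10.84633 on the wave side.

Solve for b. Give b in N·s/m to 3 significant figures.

b = 0.299 N·s/m

u + w = -2.77385;  u + w = √(2b)·v, so √(2b) = -2.77385/(-3.587) = 0.77331.
b = (√(2b))²/2 = 0.59800/2 = 0.29900.
(Check via u − w = 2F/√(2b): u − w = 18.91881, 2F/√(2b) = 18.91876.)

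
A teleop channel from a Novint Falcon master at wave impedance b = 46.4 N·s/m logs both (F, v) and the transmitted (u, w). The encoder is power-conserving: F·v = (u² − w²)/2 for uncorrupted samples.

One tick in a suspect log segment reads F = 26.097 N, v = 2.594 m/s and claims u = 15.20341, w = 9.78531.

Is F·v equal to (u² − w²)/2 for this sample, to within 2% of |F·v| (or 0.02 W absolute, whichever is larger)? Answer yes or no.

F·v = 26.097×2.594 = 67.69562 W.
(u² − w²)/2 = (231.14368 − 95.75229)/2 = 67.69569 W.
|Δ| = 0.00007;  2% of max(1, |F·v|) = 1.35391.

yes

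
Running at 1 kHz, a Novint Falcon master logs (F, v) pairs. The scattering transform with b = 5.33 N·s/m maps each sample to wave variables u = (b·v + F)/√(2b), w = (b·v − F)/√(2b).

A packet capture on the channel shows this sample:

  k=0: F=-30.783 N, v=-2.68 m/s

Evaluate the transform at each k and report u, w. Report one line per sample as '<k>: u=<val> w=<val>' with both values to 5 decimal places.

k=0: b·v=5.33×(-2.68)=-14.28440; √(2b)=3.26497; u=(-14.28440+(-30.783))/3.26497=-13.80333, w=(-14.28440−(-30.783))/3.26497=5.05322

0: u=-13.80333 w=5.05322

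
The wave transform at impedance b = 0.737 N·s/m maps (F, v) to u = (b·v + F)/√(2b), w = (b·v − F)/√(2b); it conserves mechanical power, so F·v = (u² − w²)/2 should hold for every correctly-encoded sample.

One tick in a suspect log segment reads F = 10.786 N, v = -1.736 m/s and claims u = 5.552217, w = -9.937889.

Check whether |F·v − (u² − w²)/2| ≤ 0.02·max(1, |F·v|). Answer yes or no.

F·v = 10.786×(-1.736) = -18.724496 W.
(u² − w²)/2 = (30.827114 − 98.761638)/2 = -33.967262 W.
|Δ| = 15.242766;  2% of max(1, |F·v|) = 0.374490.

no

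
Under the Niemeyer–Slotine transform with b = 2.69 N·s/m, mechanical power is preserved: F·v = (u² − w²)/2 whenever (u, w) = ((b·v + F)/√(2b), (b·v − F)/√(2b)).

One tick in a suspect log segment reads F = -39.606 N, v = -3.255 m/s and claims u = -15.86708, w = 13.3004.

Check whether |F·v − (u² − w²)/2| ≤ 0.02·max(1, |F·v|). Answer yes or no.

no

F·v = (-39.606)×(-3.255) = 128.9175 W.
(u² − w²)/2 = (251.7642 − 176.9006)/2 = 37.4318 W.
|Δ| = 91.4857;  2% of max(1, |F·v|) = 2.5784.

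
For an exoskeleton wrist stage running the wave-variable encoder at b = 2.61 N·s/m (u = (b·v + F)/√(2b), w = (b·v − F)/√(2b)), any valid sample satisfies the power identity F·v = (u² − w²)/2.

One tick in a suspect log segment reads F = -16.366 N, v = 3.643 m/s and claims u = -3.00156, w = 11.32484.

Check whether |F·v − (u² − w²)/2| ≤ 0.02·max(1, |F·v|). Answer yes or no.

yes

F·v = (-16.366)×3.643 = -59.6213 W.
(u² − w²)/2 = (9.0094 − 128.2520)/2 = -59.6213 W.
|Δ| = 0.0000;  2% of max(1, |F·v|) = 1.1924.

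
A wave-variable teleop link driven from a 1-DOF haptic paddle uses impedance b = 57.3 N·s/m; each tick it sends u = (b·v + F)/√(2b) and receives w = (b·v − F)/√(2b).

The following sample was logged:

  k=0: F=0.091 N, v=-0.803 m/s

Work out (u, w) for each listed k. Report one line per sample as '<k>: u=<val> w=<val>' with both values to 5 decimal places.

k=0: b·v=57.3×(-0.803)=-46.01190; √(2b)=10.70514; u=(-46.01190+0.091)/10.70514=-4.28961, w=(-46.01190−0.091)/10.70514=-4.30661

0: u=-4.28961 w=-4.30661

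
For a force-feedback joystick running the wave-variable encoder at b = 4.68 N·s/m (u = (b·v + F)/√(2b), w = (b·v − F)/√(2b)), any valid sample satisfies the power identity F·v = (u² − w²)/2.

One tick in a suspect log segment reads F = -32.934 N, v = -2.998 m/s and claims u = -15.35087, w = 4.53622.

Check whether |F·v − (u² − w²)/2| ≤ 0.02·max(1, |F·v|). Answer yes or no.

F·v = (-32.934)×(-2.998) = 98.7361 W.
(u² − w²)/2 = (235.6492 − 20.5773)/2 = 107.5360 W.
|Δ| = 8.7998;  2% of max(1, |F·v|) = 1.9747.

no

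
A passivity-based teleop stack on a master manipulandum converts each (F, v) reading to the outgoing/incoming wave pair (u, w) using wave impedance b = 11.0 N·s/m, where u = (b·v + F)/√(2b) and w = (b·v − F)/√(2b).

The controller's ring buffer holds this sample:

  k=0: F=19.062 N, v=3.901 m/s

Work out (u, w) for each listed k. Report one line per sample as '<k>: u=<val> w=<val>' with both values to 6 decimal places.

k=0: b·v=11.0×3.901=42.911000; √(2b)=4.690416; u=(42.911000+19.062)/4.690416=13.212688, w=(42.911000−19.062)/4.690416=5.084624

0: u=13.212688 w=5.084624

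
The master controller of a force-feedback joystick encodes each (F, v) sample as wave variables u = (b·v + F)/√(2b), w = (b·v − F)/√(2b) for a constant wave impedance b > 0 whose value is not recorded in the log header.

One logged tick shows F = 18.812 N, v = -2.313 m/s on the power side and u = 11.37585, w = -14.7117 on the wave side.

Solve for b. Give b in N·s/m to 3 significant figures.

u + w = -3.3359;  u + w = √(2b)·v, so √(2b) = -3.3359/(-2.313) = 1.4422.
b = (√(2b))²/2 = 2.0800/2 = 1.0400.
(Check via u − w = 2F/√(2b): u − w = 26.0876, 2F/√(2b) = 26.0876.)

b = 1.04 N·s/m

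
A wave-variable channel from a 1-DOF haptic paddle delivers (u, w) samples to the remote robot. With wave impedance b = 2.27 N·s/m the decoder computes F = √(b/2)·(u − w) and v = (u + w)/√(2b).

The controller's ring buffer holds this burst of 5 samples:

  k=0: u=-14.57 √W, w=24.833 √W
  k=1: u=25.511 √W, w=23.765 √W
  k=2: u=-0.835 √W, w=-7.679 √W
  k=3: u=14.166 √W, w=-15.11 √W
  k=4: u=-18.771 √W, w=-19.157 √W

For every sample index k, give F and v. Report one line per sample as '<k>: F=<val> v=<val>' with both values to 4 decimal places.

0: F=-41.9785 v=4.8167
1: F=1.8601 v=23.1264
2: F=7.2913 v=-3.9958
3: F=31.1896 v=-0.4430
4: F=0.4112 v=-17.8005

k=0: u−w=-39.4030, u+w=10.2630; √(b/2)=1.0654, √(2b)=2.1307; F=1.0654×(-39.403)=-41.9785, v=10.2630/2.1307=4.8167
k=1: u−w=1.7460, u+w=49.2760; √(b/2)=1.0654, √(2b)=2.1307; F=1.0654×1.746=1.8601, v=49.2760/2.1307=23.1264
k=2: u−w=6.8440, u+w=-8.5140; √(b/2)=1.0654, √(2b)=2.1307; F=1.0654×6.844=7.2913, v=-8.5140/2.1307=-3.9958
k=3: u−w=29.2760, u+w=-0.9440; √(b/2)=1.0654, √(2b)=2.1307; F=1.0654×29.276=31.1896, v=-0.9440/2.1307=-0.4430
k=4: u−w=0.3860, u+w=-37.9280; √(b/2)=1.0654, √(2b)=2.1307; F=1.0654×0.386=0.4112, v=-37.9280/2.1307=-17.8005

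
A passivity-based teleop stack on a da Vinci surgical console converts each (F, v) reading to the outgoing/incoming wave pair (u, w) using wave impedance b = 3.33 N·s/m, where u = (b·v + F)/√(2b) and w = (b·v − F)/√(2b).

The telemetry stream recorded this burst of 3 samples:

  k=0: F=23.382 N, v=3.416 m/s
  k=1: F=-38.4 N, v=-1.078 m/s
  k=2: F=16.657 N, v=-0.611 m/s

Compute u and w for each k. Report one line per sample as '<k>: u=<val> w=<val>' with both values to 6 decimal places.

k=0: b·v=3.33×3.416=11.375280; √(2b)=2.580698; u=(11.375280+23.382)/2.580698=13.468172, w=(11.375280−23.382)/2.580698=-4.652509
k=1: b·v=3.33×(-1.078)=-3.589740; √(2b)=2.580698; u=(-3.589740+(-38.4))/2.580698=-16.270694, w=(-3.589740−(-38.4))/2.580698=13.488702
k=2: b·v=3.33×(-0.611)=-2.034630; √(2b)=2.580698; u=(-2.034630+16.657)/2.580698=5.666053, w=(-2.034630−16.657)/2.580698=-7.242860

0: u=13.468172 w=-4.652509
1: u=-16.270694 w=13.488702
2: u=5.666053 w=-7.242860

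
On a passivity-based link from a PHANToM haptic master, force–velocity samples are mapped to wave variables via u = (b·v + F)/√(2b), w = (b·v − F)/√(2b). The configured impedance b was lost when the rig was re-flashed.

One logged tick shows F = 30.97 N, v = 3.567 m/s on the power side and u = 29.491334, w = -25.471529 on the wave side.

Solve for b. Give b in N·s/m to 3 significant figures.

b = 0.635 N·s/m

u + w = 4.019805;  u + w = √(2b)·v, so √(2b) = 4.019805/3.567 = 1.126943.
b = (√(2b))²/2 = 1.270000/2 = 0.635000.
(Check via u − w = 2F/√(2b): u − w = 54.962863, 2F/√(2b) = 54.962860.)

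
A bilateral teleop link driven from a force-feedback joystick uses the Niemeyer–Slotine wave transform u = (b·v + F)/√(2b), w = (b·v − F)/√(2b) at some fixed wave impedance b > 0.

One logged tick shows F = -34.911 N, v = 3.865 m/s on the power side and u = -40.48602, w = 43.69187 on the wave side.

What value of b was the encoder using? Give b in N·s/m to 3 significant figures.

b = 0.344 N·s/m

u + w = 3.20585;  u + w = √(2b)·v, so √(2b) = 3.20585/3.865 = 0.82946.
b = (√(2b))²/2 = 0.68800/2 = 0.34400.
(Check via u − w = 2F/√(2b): u − w = -84.17789, 2F/√(2b) = -84.17800.)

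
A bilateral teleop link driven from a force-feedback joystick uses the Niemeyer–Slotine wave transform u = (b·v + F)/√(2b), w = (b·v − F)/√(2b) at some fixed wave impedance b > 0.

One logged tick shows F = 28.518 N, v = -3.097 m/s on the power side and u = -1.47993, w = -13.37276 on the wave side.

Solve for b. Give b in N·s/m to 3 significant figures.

b = 11.5 N·s/m

u + w = -14.85269;  u + w = √(2b)·v, so √(2b) = -14.85269/(-3.097) = 4.79583.
b = (√(2b))²/2 = 23.00000/2 = 11.50000.
(Check via u − w = 2F/√(2b): u − w = 11.89283, 2F/√(2b) = 11.89283.)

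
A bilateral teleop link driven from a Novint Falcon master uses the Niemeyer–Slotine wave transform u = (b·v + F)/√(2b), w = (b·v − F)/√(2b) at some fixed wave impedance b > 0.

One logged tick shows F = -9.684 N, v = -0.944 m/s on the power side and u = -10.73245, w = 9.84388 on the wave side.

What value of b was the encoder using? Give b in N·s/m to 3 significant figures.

u + w = -0.88857;  u + w = √(2b)·v, so √(2b) = -0.88857/(-0.944) = 0.94128.
b = (√(2b))²/2 = 0.88601/2 = 0.44301.
(Check via u − w = 2F/√(2b): u − w = -20.57633, 2F/√(2b) = -20.57620.)

b = 0.443 N·s/m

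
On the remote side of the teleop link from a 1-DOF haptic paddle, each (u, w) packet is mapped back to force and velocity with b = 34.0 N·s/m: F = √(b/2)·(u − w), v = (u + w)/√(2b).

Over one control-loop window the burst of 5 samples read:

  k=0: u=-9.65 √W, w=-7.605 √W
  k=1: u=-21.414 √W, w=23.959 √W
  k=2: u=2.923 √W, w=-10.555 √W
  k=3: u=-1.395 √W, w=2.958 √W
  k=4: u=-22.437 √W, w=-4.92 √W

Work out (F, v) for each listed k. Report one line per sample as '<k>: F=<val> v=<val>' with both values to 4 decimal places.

0: F=-8.4318 v=-2.0925
1: F=-187.0777 v=0.3086
2: F=55.5712 v=-0.9255
3: F=-17.9479 v=0.1895
4: F=-72.2244 v=-3.3175

k=0: u−w=-2.0450, u+w=-17.2550; √(b/2)=4.1231, √(2b)=8.2462; F=4.1231×(-2.045)=-8.4318, v=-17.2550/8.2462=-2.0925
k=1: u−w=-45.3730, u+w=2.5450; √(b/2)=4.1231, √(2b)=8.2462; F=4.1231×(-45.373)=-187.0777, v=2.5450/8.2462=0.3086
k=2: u−w=13.4780, u+w=-7.6320; √(b/2)=4.1231, √(2b)=8.2462; F=4.1231×13.478=55.5712, v=-7.6320/8.2462=-0.9255
k=3: u−w=-4.3530, u+w=1.5630; √(b/2)=4.1231, √(2b)=8.2462; F=4.1231×(-4.353)=-17.9479, v=1.5630/8.2462=0.1895
k=4: u−w=-17.5170, u+w=-27.3570; √(b/2)=4.1231, √(2b)=8.2462; F=4.1231×(-17.517)=-72.2244, v=-27.3570/8.2462=-3.3175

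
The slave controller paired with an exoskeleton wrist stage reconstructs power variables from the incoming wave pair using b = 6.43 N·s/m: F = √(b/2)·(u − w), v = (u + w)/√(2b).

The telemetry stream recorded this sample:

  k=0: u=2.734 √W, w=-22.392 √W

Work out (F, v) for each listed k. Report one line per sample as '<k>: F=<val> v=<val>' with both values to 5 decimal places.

k=0: u−w=25.12600, u+w=-19.65800; √(b/2)=1.79304, √(2b)=3.58608; F=1.79304×25.126=45.05198, v=-19.65800/3.58608=-5.48175

0: F=45.05198 v=-5.48175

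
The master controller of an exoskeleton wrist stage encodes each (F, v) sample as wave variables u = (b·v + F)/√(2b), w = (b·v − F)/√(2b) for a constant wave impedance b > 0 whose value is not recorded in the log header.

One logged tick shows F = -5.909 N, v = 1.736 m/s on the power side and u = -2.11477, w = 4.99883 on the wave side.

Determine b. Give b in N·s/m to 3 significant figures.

b = 1.38 N·s/m

u + w = 2.884060;  u + w = √(2b)·v, so √(2b) = 2.884060/1.736 = 1.661325.
b = (√(2b))²/2 = 2.760000/2 = 1.380000.
(Check via u − w = 2F/√(2b): u − w = -7.113600, 2F/√(2b) = -7.113600.)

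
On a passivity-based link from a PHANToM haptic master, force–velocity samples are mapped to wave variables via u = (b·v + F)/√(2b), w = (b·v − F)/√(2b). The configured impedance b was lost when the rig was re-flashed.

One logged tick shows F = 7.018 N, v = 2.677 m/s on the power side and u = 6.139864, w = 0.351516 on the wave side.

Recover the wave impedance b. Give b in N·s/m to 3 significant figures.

b = 2.94 N·s/m

u + w = 6.491380;  u + w = √(2b)·v, so √(2b) = 6.491380/2.677 = 2.424871.
b = (√(2b))²/2 = 5.880000/2 = 2.940000.
(Check via u − w = 2F/√(2b): u − w = 5.788348, 2F/√(2b) = 5.788349.)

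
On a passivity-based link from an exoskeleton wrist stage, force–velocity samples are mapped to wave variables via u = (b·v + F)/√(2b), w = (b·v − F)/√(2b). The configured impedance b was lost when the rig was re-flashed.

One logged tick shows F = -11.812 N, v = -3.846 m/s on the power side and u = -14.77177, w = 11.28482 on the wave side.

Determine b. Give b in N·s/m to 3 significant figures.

u + w = -3.4870;  u + w = √(2b)·v, so √(2b) = -3.4870/(-3.846) = 0.9066.
b = (√(2b))²/2 = 0.8220/2 = 0.4110.
(Check via u − w = 2F/√(2b): u − w = -26.0566, 2F/√(2b) = -26.0566.)

b = 0.411 N·s/m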